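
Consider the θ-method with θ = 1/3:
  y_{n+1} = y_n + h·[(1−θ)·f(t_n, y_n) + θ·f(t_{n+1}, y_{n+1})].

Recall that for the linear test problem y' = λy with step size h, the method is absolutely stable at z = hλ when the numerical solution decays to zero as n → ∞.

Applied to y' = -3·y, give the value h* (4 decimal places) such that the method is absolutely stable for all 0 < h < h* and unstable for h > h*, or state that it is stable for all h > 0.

(-6.0000,0); λ=-3 ⇒ h* = (6)/3 = 2.0000.

On y'=λy, z=hλ:
  y_{n+1} = y_n + z·[2/3·y_n + 1/3·y_{n+1}] ⇒ (1 − 1/3z)y_{n+1} = (1 + 2/3z)y_n
  ⇒ R(z) = (1 + 2/3z)/(1 − 1/3z).

Solve |R(x)|<1 on ℝ⁻.
x=-1.18: |R|=0.1531
R=−1: 1+2/3x = −1+1/3x ⇒ -1/3x=2 ⇒ x=2/(-1/3)=-6.0000
Confirm numerically:
  x=-5.697: |R|=0.96516 <1
  x=-4.844: |R|=0.85263 <1
  x=-4.726: |R|=0.83510 <1
  x=-3.910: |R|=0.69754 <1
  x=-6.433: |R|=1.04590 >1
  x=-6.432: |R|=1.04580 >1
  x=-6.423: |R|=1.04489 >1
Stable set (-6.0000, 0).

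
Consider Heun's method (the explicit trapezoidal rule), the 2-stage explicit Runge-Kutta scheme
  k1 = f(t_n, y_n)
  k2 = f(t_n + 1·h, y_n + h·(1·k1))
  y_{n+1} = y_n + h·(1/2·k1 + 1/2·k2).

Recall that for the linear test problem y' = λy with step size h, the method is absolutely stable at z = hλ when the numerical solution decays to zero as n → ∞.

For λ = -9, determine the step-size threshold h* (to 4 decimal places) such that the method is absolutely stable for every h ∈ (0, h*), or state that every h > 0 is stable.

With y'=λy (z=hλ):
  order 2, 2-stage ⇒ R(z)=1+z+z^2/2
  (e.g. R(-1.25)=0.53125, |R|=0.53125)

Find x<0 with |R(x)|<1.
x=-1.25: |R|=0.5312
|R(-2.18)|=1.1962 |R(-1.19)|=0.5181 |R(-0.79)|=0.5221
Bisect:
  x_lo=-2.7004 |R|=1.9457  x_hi=-0.1833 |R|=0.8335
  mid=-1.44185 |R|=0.59762 →hi
  mid=-2.07113 |R|=1.07366 →lo
  mid=-1.75649 |R|=0.78614 →hi
  mid=-1.91381 |R|=0.91752 →hi
  mid=-1.99247 |R|=0.99250 →hi
  mid=-2.03180 |R|=1.03230 →lo
  mid=-2.01213 |R|=1.01221 →lo
  ...
  [-2.00015,-2.00000] ⇒ x*=-2.0000
Stable set (-2.0000, 0).

(-2.0000,0); λ=-9 ⇒ h* = 0.2222.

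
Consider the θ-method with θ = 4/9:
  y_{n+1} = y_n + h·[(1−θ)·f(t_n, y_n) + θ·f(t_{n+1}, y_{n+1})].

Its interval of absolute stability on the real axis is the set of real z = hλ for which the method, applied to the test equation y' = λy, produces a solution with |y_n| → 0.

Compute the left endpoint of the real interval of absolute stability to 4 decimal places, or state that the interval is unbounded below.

z* = -18.0000.

On y'=λy, z=hλ:
  y_{n+1} = y_n + z·[5/9·y_n + 4/9·y_{n+1}] ⇒ (1 − 4/9z)y_{n+1} = (1 + 5/9z)y_n
  ⇒ R(z) = (1 + 5/9z)/(1 − 4/9z).

Solve |R(x)|<1 on ℝ⁻.
x=-1.32: |R|=0.1681
R=−1: 1+5/9x = −1+4/9x ⇒ -1/9x=2 ⇒ x=2/(-1/9)=-18.0000
Confirm numerically:
  x=-12.907: |R|=0.91600 <1
  x=-12.050: |R|=0.89598 <1
  x=-7.473: |R|=0.72933 <1
  x=-18.477: |R|=1.00575 >1
  x=-18.383: |R|=1.00464 >1
  x=-18.136: |R|=1.00167 >1
Stable set (-18.0000, 0).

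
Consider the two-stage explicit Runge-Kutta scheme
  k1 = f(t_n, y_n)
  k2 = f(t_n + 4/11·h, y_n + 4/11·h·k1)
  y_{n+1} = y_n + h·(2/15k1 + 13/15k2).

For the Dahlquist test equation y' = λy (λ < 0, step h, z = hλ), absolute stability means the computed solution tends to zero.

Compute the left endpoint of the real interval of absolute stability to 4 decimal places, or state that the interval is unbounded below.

z* = -3.1731.

Test eqn y'=λy, z=hλ:
  k1=λy_n ⇒ h·k1=z·y_n;  k2=λ(1+4/11z)y_n ⇒ h·k2=z(1+4/11z)y_n
  y_{n+1}/y_n = 1 + 2/15z + 13/15z(1+4/11z) = 1 + z + 52/165z²
  so R(z) = 1 + z + 52/165z².

Boundary: |R(x)|=1, x<0.
x=-1.06: |R|=0.2941
R=1: x+52/165x²=0 ⇒ x=−165/52=-3.1731; min R=1−1/(4·52/165)=0.2067>−1
Confirm numerically:
  x=-2.458: |R|=0.44607 <1
  x=-2.264: |R|=0.35137 <1
  x=-2.077: |R|=0.28254 <1
  x=-1.998: |R|=0.26009 <1
  x=-3.275: |R|=1.10520 >1
  x=-3.240: |R|=1.06833 >1
  x=-3.224: |R|=1.05174 >1
Stable set (-3.1731, 0).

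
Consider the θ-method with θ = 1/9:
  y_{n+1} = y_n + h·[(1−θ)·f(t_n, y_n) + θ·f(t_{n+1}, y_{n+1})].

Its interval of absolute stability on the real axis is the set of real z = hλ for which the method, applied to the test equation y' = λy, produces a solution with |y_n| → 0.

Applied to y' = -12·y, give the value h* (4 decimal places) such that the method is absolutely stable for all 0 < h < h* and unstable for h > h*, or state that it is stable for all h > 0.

(-2.5714,0); λ=-12 ⇒ h* = (18/7)/12 = 0.2143.

With y'=λy (z=hλ):
  y_{n+1} = y_n + z·[8/9·y_n + 1/9·y_{n+1}] ⇒ (1 − 1/9z)y_{n+1} = (1 + 8/9z)y_n
  ⇒ R(z) = (1 + 8/9z)/(1 − 1/9z).

Need |R(x)|<1, x<0.
x=-0.65: |R|=0.3938
R=−1: 1+8/9x = −1+1/9x ⇒ -7/9x=2 ⇒ x=2/(-7/9)=-2.5714
Confirm numerically:
  x=-2.428: |R|=0.91215 <1
  x=-2.411: |R|=0.90159 <1
  x=-1.111: |R|=0.01108 <1
  x=-2.956: |R|=1.22516 >1
  x=-2.746: |R|=1.10404 >1
  x=-2.594: |R|=1.01363 >1
So |R|<1 on (-2.5714, 0).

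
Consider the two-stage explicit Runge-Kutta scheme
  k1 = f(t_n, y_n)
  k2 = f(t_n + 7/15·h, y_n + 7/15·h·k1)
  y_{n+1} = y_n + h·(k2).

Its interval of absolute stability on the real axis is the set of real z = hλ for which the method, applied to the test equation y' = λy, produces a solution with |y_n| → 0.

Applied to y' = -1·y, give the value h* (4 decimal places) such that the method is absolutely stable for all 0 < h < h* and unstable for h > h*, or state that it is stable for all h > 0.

With y'=λy (z=hλ):
  k1=λy_n ⇒ h·k1=z·y_n;  k2=λ(1+7/15z)y_n ⇒ h·k2=z(1+7/15z)y_n
  y_{n+1}/y_n = 1 + z(1+7/15z) = 1 + z + 7/15z²
  ⇒ R(z) = 1 + z + 7/15z².

Solve |R(x)|<1 on ℝ⁻.
x=-0.68: |R|=0.5358
R=1: x+7/15x²=0 ⇒ x=−15/7=-2.1429; min R=1−1/(4·7/15)=0.4643>−1
Confirm numerically:
  x=-1.915: |R|=0.79637 <1
  x=-1.150: |R|=0.46717 <1
  x=-0.967: |R|=0.46937 <1
  x=-0.859: |R|=0.48534 <1
  x=-2.525: |R|=1.45029 >1
  x=-2.380: |R|=1.26339 >1
Interval (-2.1429, 0).

(-2.1429,0); λ=-1 ⇒ h* = (15/7)/1 = 2.1429.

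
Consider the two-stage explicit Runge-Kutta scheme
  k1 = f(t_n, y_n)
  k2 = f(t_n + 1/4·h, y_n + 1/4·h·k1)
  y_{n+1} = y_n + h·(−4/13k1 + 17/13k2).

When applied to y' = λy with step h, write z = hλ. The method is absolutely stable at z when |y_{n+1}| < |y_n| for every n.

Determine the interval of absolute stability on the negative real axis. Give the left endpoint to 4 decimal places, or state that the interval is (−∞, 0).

z∈(-3.0588,0).

Test eqn y'=λy, z=hλ:
  k1=λy_n ⇒ h·k1=z·y_n;  k2=λ(1+1/4z)y_n ⇒ h·k2=z(1+1/4z)y_n
  y_{n+1}/y_n = 1 − 4/13z + 17/13z(1+1/4z) = 1 + z + 17/52z²
  ⇒ R(z) = 1 + z + 17/52z².

Solve |R(x)|<1 on ℝ⁻.
x=-0.99: |R|=0.3304
R=1: x+17/52x²=0 ⇒ x=−52/17=-3.0588; min R=1−1/(4·17/52)=0.2353>−1
Confirm numerically:
  x=-2.752: |R|=0.72395 <1
  x=-2.665: |R|=0.65688 <1
  x=-1.744: |R|=0.25035 <1
  x=-1.529: |R|=0.23529 <1
  x=-3.567: |R|=1.59260 >1
  x=-3.372: |R|=1.34524 >1
  x=-3.174: |R|=1.11951 >1
So |R|<1 on (-3.0588, 0).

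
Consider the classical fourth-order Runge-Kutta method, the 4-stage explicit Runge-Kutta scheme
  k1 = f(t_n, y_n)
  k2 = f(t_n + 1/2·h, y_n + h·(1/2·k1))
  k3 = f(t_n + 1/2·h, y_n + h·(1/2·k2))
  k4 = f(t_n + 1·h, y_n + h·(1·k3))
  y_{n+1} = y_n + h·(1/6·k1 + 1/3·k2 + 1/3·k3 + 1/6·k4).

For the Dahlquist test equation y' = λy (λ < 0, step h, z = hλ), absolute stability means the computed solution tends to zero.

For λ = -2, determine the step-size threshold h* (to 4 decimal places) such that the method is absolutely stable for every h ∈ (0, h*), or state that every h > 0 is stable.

(-2.7853,0); λ=-2 ⇒ h* = 1.3926.

With y'=λy (z=hλ):
  order 4, 4-stage ⇒ R(z)=1+z+z^2/2+z^3/6+z^4/24
  (e.g. R(-1.36)=0.28810, |R|=0.28810)

Find x<0 with |R(x)|<1.
x=-1.36: |R|=0.2881
|R(-2.68)|=0.8525 |R(-2.44)|=0.5926 |R(-1.44)|=0.2783
Bisect:
  x_lo=-3.6373 |R|=3.2504  x_hi=-0.2362 |R|=0.7897
  mid=-1.93673 |R|=0.31420 →hi
  mid=-2.78702 |R|=1.00260 →lo
  mid=-2.36188 |R|=0.52805 →hi
  mid=-2.57445 |R|=0.72594 →hi
  mid=-2.68073 |R|=0.85346 →hi
  mid=-2.73387 |R|=0.92520 →hi
  mid=-2.76045 |R|=0.96318 →hi
  mid=-2.77373 |R|=0.98271 →hi
  ...
  [-2.78536,-2.78515] ⇒ x*=-2.7853
So |R|<1 on (-2.7853, 0).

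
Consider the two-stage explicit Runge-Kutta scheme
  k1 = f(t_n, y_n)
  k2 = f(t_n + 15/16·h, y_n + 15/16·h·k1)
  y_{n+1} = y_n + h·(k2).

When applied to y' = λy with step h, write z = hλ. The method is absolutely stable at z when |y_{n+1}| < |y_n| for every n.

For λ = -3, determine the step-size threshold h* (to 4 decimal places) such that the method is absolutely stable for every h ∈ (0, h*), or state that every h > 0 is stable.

With y'=λy (z=hλ):
  k1=λy_n ⇒ h·k1=z·y_n;  k2=λ(1+15/16z)y_n ⇒ h·k2=z(1+15/16z)y_n
  y_{n+1}/y_n = 1 + z(1+15/16z) = 1 + z + 15/16z²
  so R(z) = 1 + z + 15/16z².

Boundary: |R(x)|=1, x<0.
x=-1.2: |R|=1.1500
R=1: x+15/16x²=0 ⇒ x=−16/15=-1.0667; min R=1−1/(4·15/16)=0.7333>−1
Confirm numerically:
  x=-0.891: |R|=0.85326 <1
  x=-0.753: |R|=0.77857 <1
  x=-0.662: |R|=0.74885 <1
  x=-1.113: |R|=1.04835 >1
  x=-1.111: |R|=1.04618 >1
  x=-1.099: |R|=1.03331 >1
Interval (-1.0667, 0).

(-1.0667,0); λ=-3 ⇒ h* = (16/15)/3 = 0.3556.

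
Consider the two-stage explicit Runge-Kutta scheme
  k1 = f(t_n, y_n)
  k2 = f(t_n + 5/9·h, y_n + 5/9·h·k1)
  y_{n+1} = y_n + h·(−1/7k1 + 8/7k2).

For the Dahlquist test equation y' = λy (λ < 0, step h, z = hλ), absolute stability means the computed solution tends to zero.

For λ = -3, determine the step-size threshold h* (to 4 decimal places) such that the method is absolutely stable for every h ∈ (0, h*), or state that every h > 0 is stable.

(-1.5750,0); λ=-3 ⇒ h* = (63/40)/3 = 0.5250.

Test eqn y'=λy, z=hλ:
  k1=λy_n ⇒ h·k1=z·y_n;  k2=λ(1+5/9z)y_n ⇒ h·k2=z(1+5/9z)y_n
  y_{n+1}/y_n = 1 − 1/7z + 8/7z(1+5/9z) = 1 + z + 40/63z²
  Hence R(z) = 1 + z + 40/63z².

Need |R(x)|<1, x<0.
x=-0.43: |R|=0.6874
R=1: x+40/63x²=0 ⇒ x=−63/40=-1.5750; min R=1−1/(4·40/63)=0.6062>−1
Confirm numerically:
  x=-1.102: |R|=0.66905 <1
  x=-0.898: |R|=0.61400 <1
  x=-0.673: |R|=0.61457 <1
  x=-2.155: |R|=1.79359 >1
  x=-1.696: |R|=1.13030 >1
  x=-1.630: |R|=1.05692 >1
So |R|<1 on (-1.5750, 0).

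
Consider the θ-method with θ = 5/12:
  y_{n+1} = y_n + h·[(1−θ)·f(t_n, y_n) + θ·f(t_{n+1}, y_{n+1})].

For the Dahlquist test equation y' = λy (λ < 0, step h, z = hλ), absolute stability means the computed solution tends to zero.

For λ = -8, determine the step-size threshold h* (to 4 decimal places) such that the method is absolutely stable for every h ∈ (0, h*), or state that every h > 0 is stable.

On y'=λy, z=hλ:
  y_{n+1} = y_n + z·[7/12·y_n + 5/12·y_{n+1}] ⇒ (1 − 5/12z)y_{n+1} = (1 + 7/12z)y_n
  so R(z) = (1 + 7/12z)/(1 − 5/12z).

Solve |R(x)|<1 on ℝ⁻.
x=-0.64: |R|=0.4947
R=−1: 1+7/12x = −1+5/12x ⇒ -1/6x=2 ⇒ x=2/(-1/6)=-12.0000
Confirm numerically:
  x=-11.454: |R|=0.98424 <1
  x=-10.357: |R|=0.94848 <1
  x=-6.304: |R|=0.73824 <1
  x=-5.797: |R|=0.69730 <1
  x=-12.412: |R|=1.01113 >1
  x=-12.129: |R|=1.00355 >1
  x=-12.046: |R|=1.00127 >1
So |R|<1 on (-12.0000, 0).

(-12.0000,0); λ=-8 ⇒ h* = (12)/8 = 1.5000.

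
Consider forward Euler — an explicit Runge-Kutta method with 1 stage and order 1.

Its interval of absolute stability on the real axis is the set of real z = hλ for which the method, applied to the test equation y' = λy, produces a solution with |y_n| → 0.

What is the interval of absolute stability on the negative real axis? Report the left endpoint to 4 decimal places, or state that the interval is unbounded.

Set f=λy, z=hλ:
  order 1, 1-stage ⇒ R(z)=1+z
  (e.g. R(-0.7)=0.30000, |R|=0.30000)

Solve |R(x)|<1 on ℝ⁻.
x=-0.7: |R|=0.3000
|R(-1.29)|=0.2900 |R(-1.27)|=0.2700 |R(-0.77)|=0.2300
Bisect:
  x_lo=-2.3243 |R|=1.3243  x_hi=-0.3655 |R|=0.6345
  mid=-1.34492 |R|=0.34492 →hi
  mid=-1.83462 |R|=0.83462 →hi
  mid=-2.07948 |R|=1.07948 →lo
  mid=-1.95705 |R|=0.95705 →hi
  mid=-2.01826 |R|=1.01826 →lo
  mid=-1.98766 |R|=0.98766 →hi
  mid=-2.00296 |R|=1.00296 →lo
  ...
  [-2.00009,-1.99997] ⇒ x*=-2.0000
So |R|<1 on (-2.0000, 0).

(-2.0000, 0).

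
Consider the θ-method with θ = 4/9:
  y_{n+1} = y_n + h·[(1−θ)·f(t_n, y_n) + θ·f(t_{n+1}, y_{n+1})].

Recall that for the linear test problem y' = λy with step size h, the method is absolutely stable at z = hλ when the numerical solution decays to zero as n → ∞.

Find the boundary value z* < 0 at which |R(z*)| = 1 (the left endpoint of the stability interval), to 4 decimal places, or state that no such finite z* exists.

left endpoint -18.0000.

Test eqn y'=λy, z=hλ:
  y_{n+1} = y_n + z·[5/9·y_n + 4/9·y_{n+1}] ⇒ (1 − 4/9z)y_{n+1} = (1 + 5/9z)y_n
  so R(z) = (1 + 5/9z)/(1 − 4/9z).

Find x<0 with |R(x)|<1.
x=-0.93: |R|=0.3420
R=−1: 1+5/9x = −1+4/9x ⇒ -1/9x=2 ⇒ x=2/(-1/9)=-18.0000
Confirm numerically:
  x=-13.216: |R|=0.92267 <1
  x=-12.668: |R|=0.91064 <1
  x=-11.381: |R|=0.87860 <1
  x=-8.981: |R|=0.79924 <1
  x=-18.583: |R|=1.00700 >1
  x=-18.434: |R|=1.00525 >1
  x=-18.183: |R|=1.00224 >1
So |R|<1 on (-18.0000, 0).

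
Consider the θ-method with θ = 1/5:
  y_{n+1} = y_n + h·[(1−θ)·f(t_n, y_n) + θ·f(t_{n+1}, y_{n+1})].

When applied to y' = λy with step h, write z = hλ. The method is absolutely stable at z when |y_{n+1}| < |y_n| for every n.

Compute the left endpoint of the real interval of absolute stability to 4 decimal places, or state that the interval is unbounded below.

left endpoint -3.3333.

Test eqn y'=λy, z=hλ:
  y_{n+1} = y_n + z·[4/5·y_n + 1/5·y_{n+1}] ⇒ (1 − 1/5z)y_{n+1} = (1 + 4/5z)y_n
  so R(z) = (1 + 4/5z)/(1 − 1/5z).

Need |R(x)|<1, x<0.
x=-0.57: |R|=0.4883
R=−1: 1+4/5x = −1+1/5x ⇒ -3/5x=2 ⇒ x=2/(-3/5)=-3.3333
Confirm numerically:
  x=-1.829: |R|=0.33914 <1
  x=-1.633: |R|=0.23097 <1
  x=-1.495: |R|=0.15089 <1
  x=-3.878: |R|=1.18405 >1
  x=-3.801: |R|=1.15941 >1
So |R|<1 on (-3.3333, 0).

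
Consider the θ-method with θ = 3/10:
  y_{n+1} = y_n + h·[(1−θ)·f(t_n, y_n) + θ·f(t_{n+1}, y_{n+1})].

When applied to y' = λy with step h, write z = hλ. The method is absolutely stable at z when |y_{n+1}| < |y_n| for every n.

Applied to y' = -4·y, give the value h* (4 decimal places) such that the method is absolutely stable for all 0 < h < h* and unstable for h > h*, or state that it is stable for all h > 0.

(-5.0000,0); λ=-4 ⇒ h* = (5)/4 = 1.2500.

With y'=λy (z=hλ):
  y_{n+1} = y_n + z·[7/10·y_n + 3/10·y_{n+1}] ⇒ (1 − 3/10z)y_{n+1} = (1 + 7/10z)y_n
  Hence R(z) = (1 + 7/10z)/(1 − 3/10z).

Find x<0 with |R(x)|<1.
x=-1.03: |R|=0.2131
R=−1: 1+7/10x = −1+3/10x ⇒ -2/5x=2 ⇒ x=2/(-2/5)=-5.0000
Confirm numerically:
  x=-3.410: |R|=0.68562 <1
  x=-3.295: |R|=0.65703 <1
  x=-2.578: |R|=0.45370 <1
  x=-5.423: |R|=1.06441 >1
  x=-5.370: |R|=1.05668 >1
  x=-5.060: |R|=1.00953 >1
Stable set (-5.0000, 0).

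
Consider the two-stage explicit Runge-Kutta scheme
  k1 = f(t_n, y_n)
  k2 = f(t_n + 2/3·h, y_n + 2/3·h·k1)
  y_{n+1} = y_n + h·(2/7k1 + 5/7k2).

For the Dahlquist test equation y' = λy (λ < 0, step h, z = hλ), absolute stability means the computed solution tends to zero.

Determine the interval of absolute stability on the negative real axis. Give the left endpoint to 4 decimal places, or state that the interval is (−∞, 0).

On y'=λy, z=hλ:
  k1=λy_n ⇒ h·k1=z·y_n;  k2=λ(1+2/3z)y_n ⇒ h·k2=z(1+2/3z)y_n
  y_{n+1}/y_n = 1 + 2/7z + 5/7z(1+2/3z) = 1 + z + 10/21z²
  ⇒ R(z) = 1 + z + 10/21z².

Need |R(x)|<1, x<0.
x=-1.62: |R|=0.6297
R=1: x+10/21x²=0 ⇒ x=−21/10=-2.1000; min R=1−1/(4·10/21)=0.4750>−1
Confirm numerically:
  x=-1.327: |R|=0.51154 <1
  x=-1.230: |R|=0.49043 <1
  x=-1.002: |R|=0.47610 <1
  x=-0.994: |R|=0.47649 <1
  x=-2.602: |R|=1.62200 >1
  x=-2.431: |R|=1.38317 >1
  x=-2.128: |R|=1.02837 >1
So |R|<1 on (-2.1000, 0).

(-2.1000, 0).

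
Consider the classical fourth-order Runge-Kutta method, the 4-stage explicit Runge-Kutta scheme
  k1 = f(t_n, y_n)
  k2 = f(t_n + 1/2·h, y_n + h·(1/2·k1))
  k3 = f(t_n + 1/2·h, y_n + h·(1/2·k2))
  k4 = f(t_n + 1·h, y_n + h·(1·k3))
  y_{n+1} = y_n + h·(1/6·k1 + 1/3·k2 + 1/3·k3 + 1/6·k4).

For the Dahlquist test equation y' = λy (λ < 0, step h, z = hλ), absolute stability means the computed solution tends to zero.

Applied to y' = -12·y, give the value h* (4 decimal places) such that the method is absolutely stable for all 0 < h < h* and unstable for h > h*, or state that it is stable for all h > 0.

On y'=λy, z=hλ:
  order 4, 4-stage ⇒ R(z)=1+z+z^2/2+z^3/6+z^4/24
  (e.g. R(-0.79)=0.45611, |R|=0.45611)

Need |R(x)|<1, x<0.
x=-0.79: |R|=0.4561
|R(-2.98)|=1.3355 |R(-2.47)|=0.6198 |R(-0.79)|=0.4561
Bisect:
  x_lo=-3.0898 |R|=1.5650  x_hi=-0.2208 |R|=0.8019
  mid=-1.65532 |R|=0.27161 →hi
  mid=-2.37258 |R|=0.53636 →hi
  mid=-2.73121 |R|=0.92147 →hi
  mid=-2.91052 |R|=1.20582 →lo
  mid=-2.82087 |R|=1.05497 →lo
  mid=-2.77604 |R|=0.98614 →hi
  mid=-2.79845 |R|=1.02002 →lo
  mid=-2.78725 |R|=1.00295 →lo
  ...
  [-2.78532,-2.78514] ⇒ x*=-2.7853
Interval (-2.7853, 0).

(-2.7853,0); λ=-12 ⇒ h* = 0.2321.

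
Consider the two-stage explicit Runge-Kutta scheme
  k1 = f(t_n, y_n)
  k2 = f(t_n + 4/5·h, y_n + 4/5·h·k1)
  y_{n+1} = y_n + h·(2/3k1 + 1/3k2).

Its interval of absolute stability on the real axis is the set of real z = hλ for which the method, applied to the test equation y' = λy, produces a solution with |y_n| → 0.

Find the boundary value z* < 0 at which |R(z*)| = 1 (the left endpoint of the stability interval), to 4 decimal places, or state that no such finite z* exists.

On y'=λy, z=hλ:
  k1=λy_n ⇒ h·k1=z·y_n;  k2=λ(1+4/5z)y_n ⇒ h·k2=z(1+4/5z)y_n
  y_{n+1}/y_n = 1 + 2/3z + 1/3z(1+4/5z) = 1 + z + 4/15z²
  ⇒ R(z) = 1 + z + 4/15z².

Solve |R(x)|<1 on ℝ⁻.
x=-0.6: |R|=0.4960
R=1: x+4/15x²=0 ⇒ x=−15/4=-3.7500; min R=1−1/(4·4/15)=0.0625>−1
Confirm numerically:
  x=-3.424: |R|=0.70234 <1
  x=-2.483: |R|=0.16108 <1
  x=-2.133: |R|=0.08025 <1
  x=-1.825: |R|=0.06317 <1
  x=-4.255: |R|=1.57301 >1
  x=-4.123: |R|=1.41010 >1
  x=-3.816: |R|=1.06716 >1
Stable set (-3.7500, 0).

z* = -3.7500.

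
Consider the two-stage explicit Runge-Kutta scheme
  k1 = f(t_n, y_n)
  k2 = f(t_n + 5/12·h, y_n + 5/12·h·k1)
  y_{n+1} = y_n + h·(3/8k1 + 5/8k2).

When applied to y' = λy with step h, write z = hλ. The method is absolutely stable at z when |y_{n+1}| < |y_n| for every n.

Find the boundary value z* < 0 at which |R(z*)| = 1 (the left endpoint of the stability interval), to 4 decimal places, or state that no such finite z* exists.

With y'=λy (z=hλ):
  k1=λy_n ⇒ h·k1=z·y_n;  k2=λ(1+5/12z)y_n ⇒ h·k2=z(1+5/12z)y_n
  y_{n+1}/y_n = 1 + 3/8z + 5/8z(1+5/12z) = 1 + z + 25/96z²
  ⇒ R(z) = 1 + z + 25/96z².

Need |R(x)|<1, x<0.
x=-0.65: |R|=0.4600
R=1: x+25/96x²=0 ⇒ x=−96/25=-3.8400; min R=1−1/(4·25/96)=0.0400>−1
Confirm numerically:
  x=-3.805: |R|=0.96532 <1
  x=-3.271: |R|=0.51531 <1
  x=-2.905: |R|=0.29266 <1
  x=-2.121: |R|=0.05052 <1
  x=-4.305: |R|=1.52131 >1
  x=-4.246: |R|=1.44893 >1
  x=-4.066: |R|=1.23930 >1
Stable set (-3.8400, 0).

z* = -3.8400.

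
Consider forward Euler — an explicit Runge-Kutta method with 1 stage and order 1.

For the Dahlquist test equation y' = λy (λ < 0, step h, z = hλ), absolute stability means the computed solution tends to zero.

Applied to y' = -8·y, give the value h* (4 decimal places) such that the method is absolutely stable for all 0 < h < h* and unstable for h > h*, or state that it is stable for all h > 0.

On y'=λy, z=hλ:
  order 1, 1-stage ⇒ R(z)=1+z
  (e.g. R(-1.2)=-0.20000, |R|=0.20000)

Boundary: |R(x)|=1, x<0.
x=-1.2: |R|=0.2000
|R(-2.31)|=1.3100 |R(-1.8)|=0.8000 |R(-0.92)|=0.0800
Bisect:
  x_lo=-2.3110 |R|=1.3110  x_hi=-0.1173 |R|=0.8827
  mid=-1.21414 |R|=0.21414 →hi
  mid=-1.76256 |R|=0.76256 →hi
  mid=-2.03677 |R|=1.03677 →lo
  mid=-1.89967 |R|=0.89967 →hi
  mid=-1.96822 |R|=0.96822 →hi
  mid=-2.00250 |R|=1.00250 →lo
  mid=-1.98536 |R|=0.98536 →hi
  mid=-1.99393 |R|=0.99393 →hi
  ...
  [-2.00009,-1.99995] ⇒ x*=-2.0000
Stable set (-2.0000, 0).

(-2.0000,0); λ=-8 ⇒ h* = 0.2500.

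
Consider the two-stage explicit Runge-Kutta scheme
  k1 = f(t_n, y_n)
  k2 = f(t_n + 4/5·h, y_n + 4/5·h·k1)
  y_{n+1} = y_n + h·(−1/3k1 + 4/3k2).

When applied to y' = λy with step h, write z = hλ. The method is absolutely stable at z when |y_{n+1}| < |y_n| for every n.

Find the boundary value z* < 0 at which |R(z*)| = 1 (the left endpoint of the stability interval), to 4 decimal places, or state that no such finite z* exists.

On y'=λy, z=hλ:
  k1=λy_n ⇒ h·k1=z·y_n;  k2=λ(1+4/5z)y_n ⇒ h·k2=z(1+4/5z)y_n
  y_{n+1}/y_n = 1 − 1/3z + 4/3z(1+4/5z) = 1 + z + 16/15z²
  Hence R(z) = 1 + z + 16/15z².

Need |R(x)|<1, x<0.
x=-0.72: |R|=0.8330
R=1: x+16/15x²=0 ⇒ x=−15/16=-0.9375; min R=1−1/(4·16/15)=0.7656>−1
Confirm numerically:
  x=-0.871: |R|=0.93822 <1
  x=-0.724: |R|=0.83512 <1
  x=-0.601: |R|=0.78428 <1
  x=-1.484: |R|=1.86507 >1
  x=-1.453: |R|=1.79896 >1
  x=-1.193: |R|=1.32513 >1
So |R|<1 on (-0.9375, 0).

z* = -0.9375.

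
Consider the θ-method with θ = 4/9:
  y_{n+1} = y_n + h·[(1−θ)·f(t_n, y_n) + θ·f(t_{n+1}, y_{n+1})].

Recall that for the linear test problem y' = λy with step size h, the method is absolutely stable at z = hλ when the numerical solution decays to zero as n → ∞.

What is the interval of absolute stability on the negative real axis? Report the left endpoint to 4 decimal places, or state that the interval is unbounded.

(-18.0000, 0).

With y'=λy (z=hλ):
  y_{n+1} = y_n + z·[5/9·y_n + 4/9·y_{n+1}] ⇒ (1 − 4/9z)y_{n+1} = (1 + 5/9z)y_n
  Hence R(z) = (1 + 5/9z)/(1 − 4/9z).

Need |R(x)|<1, x<0.
x=-0.37: |R|=0.6823
R=−1: 1+5/9x = −1+4/9x ⇒ -1/9x=2 ⇒ x=2/(-1/9)=-18.0000
Confirm numerically:
  x=-17.180: |R|=0.98945 <1
  x=-13.012: |R|=0.91829 <1
  x=-12.510: |R|=0.90701 <1
  x=-9.462: |R|=0.81775 <1
  x=-18.569: |R|=1.00683 >1
  x=-18.518: |R|=1.00624 >1
  x=-18.076: |R|=1.00093 >1
Stable set (-18.0000, 0).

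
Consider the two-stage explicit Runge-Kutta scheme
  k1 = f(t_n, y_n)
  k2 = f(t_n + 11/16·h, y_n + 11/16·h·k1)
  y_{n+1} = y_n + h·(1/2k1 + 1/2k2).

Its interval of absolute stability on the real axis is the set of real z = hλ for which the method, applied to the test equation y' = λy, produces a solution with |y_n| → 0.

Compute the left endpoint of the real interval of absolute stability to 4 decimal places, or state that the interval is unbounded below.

Set f=λy, z=hλ:
  k1=λy_n ⇒ h·k1=z·y_n;  k2=λ(1+11/16z)y_n ⇒ h·k2=z(1+11/16z)y_n
  y_{n+1}/y_n = 1 + 1/2z + 1/2z(1+11/16z) = 1 + z + 11/32z²
  ⇒ R(z) = 1 + z + 11/32z².

Find x<0 with |R(x)|<1.
x=-1.35: |R|=0.2765
R=1: x+11/32x²=0 ⇒ x=−32/11=-2.9091; min R=1−1/(4·11/32)=0.2727>−1
Confirm numerically:
  x=-2.552: |R|=0.68674 <1
  x=-2.419: |R|=0.59247 <1
  x=-1.801: |R|=0.31399 <1
  x=-1.418: |R|=0.27319 <1
  x=-3.176: |R|=1.29140 >1
  x=-3.067: |R|=1.16648 >1
  x=-3.044: |R|=1.14117 >1
Interval (-2.9091, 0).

left endpoint -2.9091.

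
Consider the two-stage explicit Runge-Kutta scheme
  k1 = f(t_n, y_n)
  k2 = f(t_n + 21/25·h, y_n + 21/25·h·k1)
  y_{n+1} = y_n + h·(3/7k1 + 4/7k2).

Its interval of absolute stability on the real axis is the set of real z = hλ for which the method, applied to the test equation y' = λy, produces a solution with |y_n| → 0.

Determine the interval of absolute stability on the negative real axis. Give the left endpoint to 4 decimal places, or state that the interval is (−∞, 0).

With y'=λy (z=hλ):
  k1=λy_n ⇒ h·k1=z·y_n;  k2=λ(1+21/25z)y_n ⇒ h·k2=z(1+21/25z)y_n
  y_{n+1}/y_n = 1 + 3/7z + 4/7z(1+21/25z) = 1 + z + 12/25z²
  so R(z) = 1 + z + 12/25z².

Solve |R(x)|<1 on ℝ⁻.
x=-0.66: |R|=0.5491
R=1: x+12/25x²=0 ⇒ x=−25/12=-2.0833; min R=1−1/(4·12/25)=0.4792>−1
Confirm numerically:
  x=-1.895: |R|=0.82869 <1
  x=-1.747: |R|=0.71796 <1
  x=-1.236: |R|=0.49729 <1
  x=-0.871: |R|=0.49315 <1
  x=-2.498: |R|=1.49720 >1
  x=-2.271: |R|=1.20457 >1
  x=-2.233: |R|=1.16042 >1
Interval (-2.0833, 0).

z∈(-2.0833,0).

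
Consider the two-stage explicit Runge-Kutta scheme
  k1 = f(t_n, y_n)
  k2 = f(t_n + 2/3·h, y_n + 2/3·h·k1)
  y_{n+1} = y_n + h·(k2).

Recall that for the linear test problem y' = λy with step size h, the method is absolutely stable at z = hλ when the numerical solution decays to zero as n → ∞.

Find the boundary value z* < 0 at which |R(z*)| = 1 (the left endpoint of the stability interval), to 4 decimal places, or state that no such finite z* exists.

With y'=λy (z=hλ):
  k1=λy_n ⇒ h·k1=z·y_n;  k2=λ(1+2/3z)y_n ⇒ h·k2=z(1+2/3z)y_n
  y_{n+1}/y_n = 1 + z(1+2/3z) = 1 + z + 2/3z²
  ⇒ R(z) = 1 + z + 2/3z².

Solve |R(x)|<1 on ℝ⁻.
x=-0.98: |R|=0.6603
R=1: x+2/3x²=0 ⇒ x=−3/2=-1.5000; min R=1−1/(4·2/3)=0.6250>−1
Confirm numerically:
  x=-1.435: |R|=0.93782 <1
  x=-1.049: |R|=0.68460 <1
  x=-0.902: |R|=0.64040 <1
  x=-0.668: |R|=0.62948 <1
  x=-2.020: |R|=1.70027 >1
  x=-1.930: |R|=1.55327 >1
Stable set (-1.5000, 0).

left endpoint -1.5000.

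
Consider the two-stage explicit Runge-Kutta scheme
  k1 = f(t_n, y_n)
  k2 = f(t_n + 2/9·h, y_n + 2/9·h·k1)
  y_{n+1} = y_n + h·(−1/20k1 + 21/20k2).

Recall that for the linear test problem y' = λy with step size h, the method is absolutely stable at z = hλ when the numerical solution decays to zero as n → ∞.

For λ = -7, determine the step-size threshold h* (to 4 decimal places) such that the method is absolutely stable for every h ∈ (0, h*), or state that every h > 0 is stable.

On y'=λy, z=hλ:
  k1=λy_n ⇒ h·k1=z·y_n;  k2=λ(1+2/9z)y_n ⇒ h·k2=z(1+2/9z)y_n
  y_{n+1}/y_n = 1 − 1/20z + 21/20z(1+2/9z) = 1 + z + 7/30z²
  so R(z) = 1 + z + 7/30z².

Boundary: |R(x)|=1, x<0.
x=-0.46: |R|=0.5894
R=1: x+7/30x²=0 ⇒ x=−30/7=-4.2857; min R=1−1/(4·7/30)=-0.0714>−1
Confirm numerically:
  x=-4.021: |R|=0.75164 <1
  x=-3.282: |R|=0.23136 <1
  x=-2.204: |R|=0.07056 <1
  x=-2.105: |R|=0.07109 <1
  x=-4.582: |R|=1.31677 >1
  x=-4.567: |R|=1.29975 >1
Stable set (-4.2857, 0).

(-4.2857,0); λ=-7 ⇒ h* = (30/7)/7 = 0.6122.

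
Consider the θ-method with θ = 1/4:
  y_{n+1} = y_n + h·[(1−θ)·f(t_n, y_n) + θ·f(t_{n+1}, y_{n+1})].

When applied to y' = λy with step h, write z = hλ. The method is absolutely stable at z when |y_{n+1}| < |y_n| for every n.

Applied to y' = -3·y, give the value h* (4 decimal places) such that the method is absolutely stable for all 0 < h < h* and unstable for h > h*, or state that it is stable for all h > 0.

(-4.0000,0); λ=-3 ⇒ h* = (4)/3 = 1.3333.

Set f=λy, z=hλ:
  y_{n+1} = y_n + z·[3/4·y_n + 1/4·y_{n+1}] ⇒ (1 − 1/4z)y_{n+1} = (1 + 3/4z)y_n
  ⇒ R(z) = (1 + 3/4z)/(1 − 1/4z).

Find x<0 with |R(x)|<1.
x=-0.77: |R|=0.3543
R=−1: 1+3/4x = −1+1/4x ⇒ -1/2x=2 ⇒ x=2/(-1/2)=-4.0000
Confirm numerically:
  x=-3.397: |R|=0.83696 <1
  x=-3.031: |R|=0.72436 <1
  x=-2.852: |R|=0.66492 <1
  x=-4.570: |R|=1.13302 >1
  x=-4.479: |R|=1.11299 >1
  x=-4.257: |R|=1.06225 >1
Stable set (-4.0000, 0).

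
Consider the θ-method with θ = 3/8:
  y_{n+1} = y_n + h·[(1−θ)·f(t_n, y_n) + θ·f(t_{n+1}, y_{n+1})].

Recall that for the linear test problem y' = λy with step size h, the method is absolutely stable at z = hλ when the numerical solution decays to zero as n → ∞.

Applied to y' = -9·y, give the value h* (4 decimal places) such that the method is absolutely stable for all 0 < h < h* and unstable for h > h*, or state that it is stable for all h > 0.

With y'=λy (z=hλ):
  y_{n+1} = y_n + z·[5/8·y_n + 3/8·y_{n+1}] ⇒ (1 − 3/8z)y_{n+1} = (1 + 5/8z)y_n
  ⇒ R(z) = (1 + 5/8z)/(1 − 3/8z).

Find x<0 with |R(x)|<1.
x=-1.1: |R|=0.2212
R=−1: 1+5/8x = −1+3/8x ⇒ -1/4x=2 ⇒ x=2/(-1/4)=-8.0000
Confirm numerically:
  x=-7.079: |R|=0.93700 <1
  x=-6.513: |R|=0.89201 <1
  x=-6.178: |R|=0.86267 <1
  x=-4.456: |R|=0.66829 <1
  x=-8.560: |R|=1.03325 >1
  x=-8.254: |R|=1.01551 >1
Stable set (-8.0000, 0).

(-8.0000,0); λ=-9 ⇒ h* = (8)/9 = 0.8889.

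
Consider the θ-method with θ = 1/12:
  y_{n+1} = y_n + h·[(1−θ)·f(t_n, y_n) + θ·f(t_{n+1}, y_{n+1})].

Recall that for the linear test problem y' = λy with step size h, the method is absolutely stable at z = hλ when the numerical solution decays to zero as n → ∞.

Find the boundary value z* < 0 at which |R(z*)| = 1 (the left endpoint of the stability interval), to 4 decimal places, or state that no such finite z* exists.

z* = -2.4000.

On y'=λy, z=hλ:
  y_{n+1} = y_n + z·[11/12·y_n + 1/12·y_{n+1}] ⇒ (1 − 1/12z)y_{n+1} = (1 + 11/12z)y_n
  ⇒ R(z) = (1 + 11/12z)/(1 − 1/12z).

Solve |R(x)|<1 on ℝ⁻.
x=-0.68: |R|=0.3565
R=−1: 1+11/12x = −1+1/12x ⇒ -5/6x=2 ⇒ x=2/(-5/6)=-2.4000
Confirm numerically:
  x=-2.098: |R|=0.78579 <1
  x=-1.380: |R|=0.23767 <1
  x=-1.068: |R|=0.01928 <1
  x=-2.853: |R|=1.30499 >1
  x=-2.624: |R|=1.15317 >1
  x=-2.502: |R|=1.07034 >1
Stable set (-2.4000, 0).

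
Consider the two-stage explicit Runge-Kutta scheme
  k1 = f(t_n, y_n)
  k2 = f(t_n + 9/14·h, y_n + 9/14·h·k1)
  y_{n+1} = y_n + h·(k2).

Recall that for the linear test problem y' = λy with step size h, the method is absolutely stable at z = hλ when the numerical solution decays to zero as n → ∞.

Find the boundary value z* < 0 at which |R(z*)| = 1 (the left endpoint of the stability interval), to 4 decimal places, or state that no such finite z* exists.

With y'=λy (z=hλ):
  k1=λy_n ⇒ h·k1=z·y_n;  k2=λ(1+9/14z)y_n ⇒ h·k2=z(1+9/14z)y_n
  y_{n+1}/y_n = 1 + z(1+9/14z) = 1 + z + 9/14z²
  Hence R(z) = 1 + z + 9/14z².

Boundary: |R(x)|=1, x<0.
x=-0.82: |R|=0.6123
R=1: x+9/14x²=0 ⇒ x=−14/9=-1.5556; min R=1−1/(4·9/14)=0.6111>−1
Confirm numerically:
  x=-1.489: |R|=0.93629 <1
  x=-1.004: |R|=0.64401 <1
  x=-0.953: |R|=0.63085 <1
  x=-0.645: |R|=0.62244 <1
  x=-1.919: |R|=1.44836 >1
  x=-1.901: |R|=1.42216 >1
  x=-1.636: |R|=1.08460 >1
Stable set (-1.5556, 0).

z* = -1.5556.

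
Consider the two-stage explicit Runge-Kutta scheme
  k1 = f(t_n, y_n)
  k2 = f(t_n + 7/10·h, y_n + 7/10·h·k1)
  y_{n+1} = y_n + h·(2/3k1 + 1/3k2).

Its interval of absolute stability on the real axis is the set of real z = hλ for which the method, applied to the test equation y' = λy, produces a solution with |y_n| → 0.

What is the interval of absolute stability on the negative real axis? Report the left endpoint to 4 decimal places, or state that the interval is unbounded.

z∈(-4.2857,0).

With y'=λy (z=hλ):
  k1=λy_n ⇒ h·k1=z·y_n;  k2=λ(1+7/10z)y_n ⇒ h·k2=z(1+7/10z)y_n
  y_{n+1}/y_n = 1 + 2/3z + 1/3z(1+7/10z) = 1 + z + 7/30z²
  so R(z) = 1 + z + 7/30z².

Need |R(x)|<1, x<0.
x=-1.55: |R|=0.0106
R=1: x+7/30x²=0 ⇒ x=−30/7=-4.2857; min R=1−1/(4·7/30)=-0.0714>−1
Confirm numerically:
  x=-3.005: |R|=0.10201 <1
  x=-2.597: |R|=0.02330 <1
  x=-2.378: |R|=0.05853 <1
  x=-2.296: |R|=0.06596 <1
  x=-4.879: |R|=1.67542 >1
  x=-4.769: |R|=1.53778 >1
  x=-4.373: |R|=1.08906 >1
Stable set (-4.2857, 0).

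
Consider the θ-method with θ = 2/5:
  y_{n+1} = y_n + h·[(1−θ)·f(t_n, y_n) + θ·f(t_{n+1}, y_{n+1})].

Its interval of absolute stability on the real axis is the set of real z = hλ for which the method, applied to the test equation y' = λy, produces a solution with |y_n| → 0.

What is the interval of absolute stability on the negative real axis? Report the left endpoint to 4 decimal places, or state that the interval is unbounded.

z∈(-10.0000,0).

Set f=λy, z=hλ:
  y_{n+1} = y_n + z·[3/5·y_n + 2/5·y_{n+1}] ⇒ (1 − 2/5z)y_{n+1} = (1 + 3/5z)y_n
  ⇒ R(z) = (1 + 3/5z)/(1 − 2/5z).

Need |R(x)|<1, x<0.
x=-0.68: |R|=0.4654
R=−1: 1+3/5x = −1+2/5x ⇒ -1/5x=2 ⇒ x=2/(-1/5)=-10.0000
Confirm numerically:
  x=-8.139: |R|=0.91254 <1
  x=-5.416: |R|=0.71046 <1
  x=-5.373: |R|=0.70615 <1
  x=-4.843: |R|=0.64885 <1
  x=-10.508: |R|=1.01953 >1
  x=-10.422: |R|=1.01633 >1
  x=-10.295: |R|=1.01153 >1
So |R|<1 on (-10.0000, 0).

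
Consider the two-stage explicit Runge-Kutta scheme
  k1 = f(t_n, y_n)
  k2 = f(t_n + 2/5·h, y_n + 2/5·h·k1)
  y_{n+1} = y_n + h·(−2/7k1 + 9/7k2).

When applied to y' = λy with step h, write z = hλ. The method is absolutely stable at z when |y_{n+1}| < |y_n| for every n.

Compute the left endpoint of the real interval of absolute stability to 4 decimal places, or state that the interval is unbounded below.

On y'=λy, z=hλ:
  k1=λy_n ⇒ h·k1=z·y_n;  k2=λ(1+2/5z)y_n ⇒ h·k2=z(1+2/5z)y_n
  y_{n+1}/y_n = 1 − 2/7z + 9/7z(1+2/5z) = 1 + z + 18/35z²
  so R(z) = 1 + z + 18/35z².

Boundary: |R(x)|=1, x<0.
x=-1.1: |R|=0.5223
R=1: x+18/35x²=0 ⇒ x=−35/18=-1.9444; min R=1−1/(4·18/35)=0.5139>−1
Confirm numerically:
  x=-1.229: |R|=0.54780 <1
  x=-1.127: |R|=0.52621 <1
  x=-1.012: |R|=0.51470 <1
  x=-0.988: |R|=0.51402 <1
  x=-2.358: |R|=1.50151 >1
  x=-2.098: |R|=1.16568 >1
Interval (-1.9444, 0).

z* = -1.9444.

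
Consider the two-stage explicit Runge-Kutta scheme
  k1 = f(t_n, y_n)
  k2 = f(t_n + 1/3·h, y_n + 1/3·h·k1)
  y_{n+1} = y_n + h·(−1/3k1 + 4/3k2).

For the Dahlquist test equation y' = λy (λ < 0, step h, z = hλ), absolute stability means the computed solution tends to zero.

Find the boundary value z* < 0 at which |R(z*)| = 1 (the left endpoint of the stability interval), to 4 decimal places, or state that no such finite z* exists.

Set f=λy, z=hλ:
  k1=λy_n ⇒ h·k1=z·y_n;  k2=λ(1+1/3z)y_n ⇒ h·k2=z(1+1/3z)y_n
  y_{n+1}/y_n = 1 − 1/3z + 4/3z(1+1/3z) = 1 + z + 4/9z²
  so R(z) = 1 + z + 4/9z².

Find x<0 with |R(x)|<1.
x=-1.06: |R|=0.4394
R=1: x+4/9x²=0 ⇒ x=−9/4=-2.2500; min R=1−1/(4·4/9)=0.4375>−1
Confirm numerically:
  x=-2.068: |R|=0.83272 <1
  x=-1.612: |R|=0.54291 <1
  x=-1.282: |R|=0.44846 <1
  x=-2.785: |R|=1.66221 >1
  x=-2.741: |R|=1.59815 >1
  x=-2.466: |R|=1.23674 >1
So |R|<1 on (-2.2500, 0).

z* = -2.2500.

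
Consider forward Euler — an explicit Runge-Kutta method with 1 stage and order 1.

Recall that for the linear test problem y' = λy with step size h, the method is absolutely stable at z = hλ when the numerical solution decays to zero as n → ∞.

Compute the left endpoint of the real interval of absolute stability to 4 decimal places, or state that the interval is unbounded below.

z* = -2.0000.

Set f=λy, z=hλ:
  order 1, 1-stage ⇒ R(z)=1+z
  (e.g. R(-1.37)=-0.37000, |R|=0.37000)

Need |R(x)|<1, x<0.
x=-1.37: |R|=0.3700
|R(-2.37)|=1.3700 |R(-1.81)|=0.8100 |R(-1.62)|=0.6200
Bisect:
  x_lo=-2.5212 |R|=1.5212  x_hi=-0.2523 |R|=0.7477
  mid=-1.38675 |R|=0.38675 →hi
  mid=-1.95395 |R|=0.95395 →hi
  mid=-2.23756 |R|=1.23756 →lo
  mid=-2.09575 |R|=1.09575 →lo
  mid=-2.02485 |R|=1.02485 →lo
  mid=-1.98940 |R|=0.98940 →hi
  mid=-2.00713 |R|=1.00713 →lo
  mid=-1.99826 |R|=0.99826 →hi
  mid=-2.00270 |R|=1.00270 →lo
  ...
  [-2.00007,-1.99993] ⇒ x*=-2.0000
Interval (-2.0000, 0).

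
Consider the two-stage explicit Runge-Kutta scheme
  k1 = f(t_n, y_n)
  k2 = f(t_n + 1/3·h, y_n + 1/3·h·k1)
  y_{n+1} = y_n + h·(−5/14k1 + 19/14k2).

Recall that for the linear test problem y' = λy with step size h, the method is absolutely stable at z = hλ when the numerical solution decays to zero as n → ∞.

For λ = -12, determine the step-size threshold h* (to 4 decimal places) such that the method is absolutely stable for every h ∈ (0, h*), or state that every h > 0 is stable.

(-2.2105,0); λ=-12 ⇒ h* = (42/19)/12 = 0.1842.

Test eqn y'=λy, z=hλ:
  k1=λy_n ⇒ h·k1=z·y_n;  k2=λ(1+1/3z)y_n ⇒ h·k2=z(1+1/3z)y_n
  y_{n+1}/y_n = 1 − 5/14z + 19/14z(1+1/3z) = 1 + z + 19/42z²
  R(z) = 1 + z + 19/42z².

Find x<0 with |R(x)|<1.
x=-0.99: |R|=0.4534
R=1: x+19/42x²=0 ⇒ x=−42/19=-2.2105; min R=1−1/(4·19/42)=0.4474>−1
Confirm numerically:
  x=-1.587: |R|=0.55235 <1
  x=-1.282: |R|=0.46150 <1
  x=-1.134: |R|=0.44774 <1
  x=-2.532: |R|=1.36823 >1
  x=-2.407: |R|=1.21394 >1
So |R|<1 on (-2.2105, 0).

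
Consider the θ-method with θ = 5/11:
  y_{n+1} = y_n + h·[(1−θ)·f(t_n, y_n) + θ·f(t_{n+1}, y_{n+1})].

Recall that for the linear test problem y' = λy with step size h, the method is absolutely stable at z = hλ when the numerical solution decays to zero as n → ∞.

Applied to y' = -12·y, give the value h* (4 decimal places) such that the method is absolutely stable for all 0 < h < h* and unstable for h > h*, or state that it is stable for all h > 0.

(-22.0000,0); λ=-12 ⇒ h* = (22)/12 = 1.8333.

Set f=λy, z=hλ:
  y_{n+1} = y_n + z·[6/11·y_n + 5/11·y_{n+1}] ⇒ (1 − 5/11z)y_{n+1} = (1 + 6/11z)y_n
  ⇒ R(z) = (1 + 6/11z)/(1 − 5/11z).

Boundary: |R(x)|=1, x<0.
x=-0.49: |R|=0.5993
R=−1: 1+6/11x = −1+5/11x ⇒ -1/11x=2 ⇒ x=2/(-1/11)=-22.0000
Confirm numerically:
  x=-21.642: |R|=0.99700 <1
  x=-14.278: |R|=0.90628 <1
  x=-13.584: |R|=0.89336 <1
  x=-9.488: |R|=0.78590 <1
  x=-22.274: |R|=1.00224 >1
  x=-22.117: |R|=1.00096 >1
So |R|<1 on (-22.0000, 0).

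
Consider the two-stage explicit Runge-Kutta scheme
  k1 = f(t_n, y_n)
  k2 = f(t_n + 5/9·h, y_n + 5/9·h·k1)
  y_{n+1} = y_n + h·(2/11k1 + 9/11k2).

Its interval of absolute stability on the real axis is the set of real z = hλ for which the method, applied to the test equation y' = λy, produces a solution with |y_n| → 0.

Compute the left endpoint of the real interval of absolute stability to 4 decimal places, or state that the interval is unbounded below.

z* = -2.2000.

Test eqn y'=λy, z=hλ:
  k1=λy_n ⇒ h·k1=z·y_n;  k2=λ(1+5/9z)y_n ⇒ h·k2=z(1+5/9z)y_n
  y_{n+1}/y_n = 1 + 2/11z + 9/11z(1+5/9z) = 1 + z + 5/11z²
  so R(z) = 1 + z + 5/11z².

Need |R(x)|<1, x<0.
x=-1.46: |R|=0.5089
R=1: x+5/11x²=0 ⇒ x=−11/5=-2.2000; min R=1−1/(4·5/11)=0.4500>−1
Confirm numerically:
  x=-2.151: |R|=0.95209 <1
  x=-2.130: |R|=0.93223 <1
  x=-1.518: |R|=0.52942 <1
  x=-1.374: |R|=0.48413 <1
  x=-2.623: |R|=1.50433 >1
  x=-2.616: |R|=1.49466 >1
  x=-2.367: |R|=1.17968 >1
Interval (-2.2000, 0).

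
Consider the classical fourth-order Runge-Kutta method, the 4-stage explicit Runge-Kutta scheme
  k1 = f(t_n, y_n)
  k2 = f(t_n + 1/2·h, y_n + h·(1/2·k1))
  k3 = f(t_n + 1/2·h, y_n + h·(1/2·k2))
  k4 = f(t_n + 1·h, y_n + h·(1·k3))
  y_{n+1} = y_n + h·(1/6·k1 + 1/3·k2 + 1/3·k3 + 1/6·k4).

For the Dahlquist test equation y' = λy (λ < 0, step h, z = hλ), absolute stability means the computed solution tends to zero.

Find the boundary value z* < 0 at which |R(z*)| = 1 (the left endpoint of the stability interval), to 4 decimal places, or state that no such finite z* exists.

z* = -2.7853.

Set f=λy, z=hλ:
  order 4, 4-stage ⇒ R(z)=1+z+z^2/2+z^3/6+z^4/24
  (e.g. R(-0.41)=0.66374, |R|=0.66374)

Boundary: |R(x)|=1, x<0.
x=-0.41: |R|=0.6637
|R(-2.78)|=0.9920 |R(-1.25)|=0.3075 |R(-0.66)|=0.5178
Bisect:
  x_lo=-3.1678 |R|=1.7475  x_hi=-0.2742 |R|=0.7602
  mid=-1.72103 |R|=0.27589 →hi
  mid=-2.44443 |R|=0.59650 →hi
  mid=-2.80614 |R|=1.03188 →lo
  mid=-2.62529 |R|=0.78437 →hi
  mid=-2.71571 |R|=0.90006 →hi
  mid=-2.76092 |R|=0.96388 →hi
  mid=-2.78353 |R|=0.99734 →hi
  ...
  [-2.78530,-2.78512] ⇒ x*=-2.7853
Interval (-2.7853, 0).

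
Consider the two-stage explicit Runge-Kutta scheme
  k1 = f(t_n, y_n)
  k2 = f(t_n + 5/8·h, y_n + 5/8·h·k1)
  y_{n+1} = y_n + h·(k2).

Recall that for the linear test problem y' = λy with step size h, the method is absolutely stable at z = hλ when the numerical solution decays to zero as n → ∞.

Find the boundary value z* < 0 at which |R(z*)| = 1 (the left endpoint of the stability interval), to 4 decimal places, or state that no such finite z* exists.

left endpoint -1.6000.

With y'=λy (z=hλ):
  k1=λy_n ⇒ h·k1=z·y_n;  k2=λ(1+5/8z)y_n ⇒ h·k2=z(1+5/8z)y_n
  y_{n+1}/y_n = 1 + z(1+5/8z) = 1 + z + 5/8z²
  R(z) = 1 + z + 5/8z².

Solve |R(x)|<1 on ℝ⁻.
x=-0.4: |R|=0.7000
R=1: x+5/8x²=0 ⇒ x=−8/5=-1.6000; min R=1−1/(4·5/8)=0.6000>−1
Confirm numerically:
  x=-1.418: |R|=0.83870 <1
  x=-0.955: |R|=0.61502 <1
  x=-0.759: |R|=0.60105 <1
  x=-0.723: |R|=0.60371 <1
  x=-1.806: |R|=1.23252 >1
  x=-1.752: |R|=1.16644 >1
So |R|<1 on (-1.6000, 0).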